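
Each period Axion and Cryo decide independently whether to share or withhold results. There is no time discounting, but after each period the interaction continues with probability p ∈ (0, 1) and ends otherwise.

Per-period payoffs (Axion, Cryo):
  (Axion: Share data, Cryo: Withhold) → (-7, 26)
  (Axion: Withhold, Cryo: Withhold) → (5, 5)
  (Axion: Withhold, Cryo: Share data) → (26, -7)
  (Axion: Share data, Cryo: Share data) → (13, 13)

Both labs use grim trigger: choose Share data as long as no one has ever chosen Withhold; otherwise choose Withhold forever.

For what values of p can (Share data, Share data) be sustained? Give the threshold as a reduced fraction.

Expected cooperation value is 13 + p·13 + p²·13 + … = 13/(1−p); deviation gives 26 + p·5/(1−p).
13 ≥ 26(1−p) + 5p ⇒ 21p ≥ 13 ⇒ p ≥ 13/21.

13/21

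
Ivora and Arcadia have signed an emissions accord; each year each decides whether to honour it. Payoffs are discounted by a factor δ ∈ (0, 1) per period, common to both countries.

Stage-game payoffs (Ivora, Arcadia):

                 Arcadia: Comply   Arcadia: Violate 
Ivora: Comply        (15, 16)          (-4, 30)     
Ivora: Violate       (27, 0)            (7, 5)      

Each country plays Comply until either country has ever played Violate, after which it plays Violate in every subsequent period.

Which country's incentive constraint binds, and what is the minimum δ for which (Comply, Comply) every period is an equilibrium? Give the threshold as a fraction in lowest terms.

Ivora; δ ≥ 3/5

Ivora's threshold: (27−15)/(27−7) = 3/5.
Arcadia's threshold: (30−16)/(30−5) = 14/25.
3/5 > 14/25, so Ivora binds and δ* = 3/5.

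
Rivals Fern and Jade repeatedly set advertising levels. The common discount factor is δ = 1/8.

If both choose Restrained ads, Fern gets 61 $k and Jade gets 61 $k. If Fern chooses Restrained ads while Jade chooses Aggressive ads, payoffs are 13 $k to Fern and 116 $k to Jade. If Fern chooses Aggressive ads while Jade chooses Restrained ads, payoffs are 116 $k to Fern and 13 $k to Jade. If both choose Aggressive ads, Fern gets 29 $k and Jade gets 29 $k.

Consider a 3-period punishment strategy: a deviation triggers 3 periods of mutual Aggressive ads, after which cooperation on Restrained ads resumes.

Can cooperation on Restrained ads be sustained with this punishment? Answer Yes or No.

No

A one-shot deviation gives 116 now, then 29 for 3 periods, then back to 61.
Gain from deviating: (116−61) today; loss: (61−29) in each of the next 3 periods.
No-deviation condition: (61−29)(δ+…+δ^3) ≥ 116−61, i.e. δ+…+δ^3 ≥ 55/32.
At δ = 1/8: δ+…+δ^3 = 0.1426 < 1.7188.
So cooperation is not sustainable.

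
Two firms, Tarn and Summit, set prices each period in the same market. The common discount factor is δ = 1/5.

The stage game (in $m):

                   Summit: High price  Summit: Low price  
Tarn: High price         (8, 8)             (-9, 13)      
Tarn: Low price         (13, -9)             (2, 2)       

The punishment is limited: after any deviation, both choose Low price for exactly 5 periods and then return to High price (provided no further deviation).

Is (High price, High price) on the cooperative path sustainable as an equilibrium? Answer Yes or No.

A one-shot deviation gives 13 now, then 2 for 5 periods, then back to 8.
Gain from deviating: (13−8) today; loss: (8−2) in each of the next 5 periods.
No-deviation condition: (8−2)(δ+…+δ^5) ≥ 13−8, i.e. δ+…+δ^5 ≥ 5/6.
At δ = 1/5: δ+…+δ^5 = 0.2499 < 0.8333.
So cooperation is not sustainable.

No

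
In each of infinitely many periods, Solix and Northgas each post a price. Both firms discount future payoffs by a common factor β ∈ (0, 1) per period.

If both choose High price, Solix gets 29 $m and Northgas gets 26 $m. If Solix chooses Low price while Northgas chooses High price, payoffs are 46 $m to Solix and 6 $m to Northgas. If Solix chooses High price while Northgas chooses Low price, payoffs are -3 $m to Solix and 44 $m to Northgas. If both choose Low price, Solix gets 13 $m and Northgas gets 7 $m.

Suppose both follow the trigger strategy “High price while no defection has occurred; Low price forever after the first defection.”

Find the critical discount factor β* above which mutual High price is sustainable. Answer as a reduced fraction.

17/33

Solix: cooperation gives 29 each period; deviation gives 46 once then 13 forever.
  29/(1−β) ≥ 46 + 13β/(1−β) ⇒ β ≥ 17/33.
Northgas: cooperation gives 26 each period; deviation gives 44 once then 7 forever.
  β ≥ 18/37.
Both must hold, so the binding constraint is Solix's: β ≥ 17/33.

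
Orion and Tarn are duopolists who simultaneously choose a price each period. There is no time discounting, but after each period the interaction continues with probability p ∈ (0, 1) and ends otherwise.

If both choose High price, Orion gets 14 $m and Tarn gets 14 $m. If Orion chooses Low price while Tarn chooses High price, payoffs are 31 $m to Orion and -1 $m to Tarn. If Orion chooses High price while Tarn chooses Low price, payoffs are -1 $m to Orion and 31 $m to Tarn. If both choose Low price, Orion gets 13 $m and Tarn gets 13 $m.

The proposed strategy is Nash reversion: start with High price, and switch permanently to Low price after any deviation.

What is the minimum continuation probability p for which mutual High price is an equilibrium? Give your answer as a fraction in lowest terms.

Expected cooperation value is 14 + p·14 + p²·14 + … = 14/(1−p); deviation gives 31 + p·13/(1−p).
14 ≥ 31(1−p) + 13p ⇒ 18p ≥ 17 ⇒ p ≥ 17/18.

17/18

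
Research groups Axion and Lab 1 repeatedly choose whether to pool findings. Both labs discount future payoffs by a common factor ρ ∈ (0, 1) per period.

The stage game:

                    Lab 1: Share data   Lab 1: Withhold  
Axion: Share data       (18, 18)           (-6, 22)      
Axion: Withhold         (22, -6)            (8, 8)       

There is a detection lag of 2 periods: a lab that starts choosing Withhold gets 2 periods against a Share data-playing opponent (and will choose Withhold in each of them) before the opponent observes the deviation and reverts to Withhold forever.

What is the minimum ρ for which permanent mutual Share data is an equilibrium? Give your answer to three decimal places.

0.535

The best deviation is to choose Withhold for all 2 undetected periods, earning 22 each, then 8 forever once detected.
Deviation value: 22(1−ρ^2)/(1−ρ) + 8ρ^2/(1−ρ); cooperation value: 18/(1−ρ).
IC: 18 ≥ 22(1−ρ^2) + 8ρ^2 = 22 − 14ρ^2.
So ρ^2 ≥ 4/14 = 2/7, giving ρ ≥ (2/7)^(1/2) ≈ 0.535.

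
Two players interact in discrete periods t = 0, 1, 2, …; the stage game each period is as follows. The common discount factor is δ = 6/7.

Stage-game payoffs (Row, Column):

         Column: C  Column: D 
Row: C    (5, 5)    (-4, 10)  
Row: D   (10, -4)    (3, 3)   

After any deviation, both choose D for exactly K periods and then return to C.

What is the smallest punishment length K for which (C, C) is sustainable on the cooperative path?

4

No profitable deviation requires (5−3)(δ+…+δ^K) ≥ 10−5, i.e. δ+…+δ^K ≥ 5/2 ≈ 2.5000.
With δ = 6/7, the partial sums are K=1: 0.8571, K=2: 1.5918, K=3: 2.2216, K=4: 2.7613.
K = 4 is the first length at which the sum reaches 2.5000.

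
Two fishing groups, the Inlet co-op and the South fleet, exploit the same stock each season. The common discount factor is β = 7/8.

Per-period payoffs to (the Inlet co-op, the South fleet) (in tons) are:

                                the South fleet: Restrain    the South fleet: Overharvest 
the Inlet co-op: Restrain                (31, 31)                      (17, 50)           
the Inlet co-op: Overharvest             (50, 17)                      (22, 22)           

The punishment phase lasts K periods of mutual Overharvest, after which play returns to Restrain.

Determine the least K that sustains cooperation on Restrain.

IC: β(1−β^K)/(1−β) ≥ (50−31)/(31−22) = 19/9.
With β = 7/8: need 1 − β^K ≥ 19/9·(1−7/8)/(7/8), i.e. β^K ≤ 0.6984.
Since (7/8)^2 = 0.7656 and (7/8)^3 = 0.6699, the smallest such K is 3.

3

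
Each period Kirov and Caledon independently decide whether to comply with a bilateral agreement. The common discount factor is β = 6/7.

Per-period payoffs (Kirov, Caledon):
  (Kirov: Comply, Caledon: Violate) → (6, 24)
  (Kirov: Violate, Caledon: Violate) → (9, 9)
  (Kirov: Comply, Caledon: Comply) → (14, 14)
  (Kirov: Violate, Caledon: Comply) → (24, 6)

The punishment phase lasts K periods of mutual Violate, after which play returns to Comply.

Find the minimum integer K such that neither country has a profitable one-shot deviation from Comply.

Need Σ_{k=1}^{K} β^k ≥ (24−14)/(14−9) = 2.0000 at β = 6/7.
At K = 2 the sum is 1.5918 < 2.0000; at K = 3 it is 2.2216 ≥ 2.0000.
So the minimum punishment length is K = 3.

3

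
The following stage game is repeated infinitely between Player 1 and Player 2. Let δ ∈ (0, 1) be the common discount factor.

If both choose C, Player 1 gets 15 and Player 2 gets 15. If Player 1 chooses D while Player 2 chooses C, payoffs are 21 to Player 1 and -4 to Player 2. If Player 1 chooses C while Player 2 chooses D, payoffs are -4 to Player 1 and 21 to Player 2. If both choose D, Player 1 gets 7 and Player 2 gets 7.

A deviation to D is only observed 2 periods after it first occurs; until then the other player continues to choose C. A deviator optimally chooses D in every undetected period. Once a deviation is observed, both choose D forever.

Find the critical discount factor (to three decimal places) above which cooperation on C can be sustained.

Deviating for the 2 undetected periods gains 21−15 = 6 per period over cooperation, then loses 15−7 = 8 per period forever once punishment starts.
Gain: 6(1 + δ + … + δ^1); loss: 8·δ^2/(1−δ).
No profitable deviation ⇔ 6(1−δ^2) ≤ 8·δ^2, i.e. δ^2 ≥ 6/(6+8) = 3/7.
Hence δ ≥ (3/7)^(1/2) ≈ 0.655.

0.655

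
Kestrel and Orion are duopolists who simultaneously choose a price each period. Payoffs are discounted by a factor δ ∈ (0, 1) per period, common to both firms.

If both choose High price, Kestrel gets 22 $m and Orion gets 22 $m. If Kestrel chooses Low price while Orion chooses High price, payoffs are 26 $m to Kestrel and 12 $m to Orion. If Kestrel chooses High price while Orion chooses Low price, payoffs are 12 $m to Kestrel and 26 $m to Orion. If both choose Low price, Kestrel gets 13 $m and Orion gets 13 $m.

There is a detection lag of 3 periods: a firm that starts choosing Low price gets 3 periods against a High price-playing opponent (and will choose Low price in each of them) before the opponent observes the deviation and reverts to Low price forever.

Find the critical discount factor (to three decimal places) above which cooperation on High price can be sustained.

Deviating for the 3 undetected periods gains 26−22 = 4 per period over cooperation, then loses 22−13 = 9 per period forever once punishment starts.
Gain: 4(1 + δ + … + δ^2); loss: 9·δ^3/(1−δ).
No profitable deviation ⇔ 4(1−δ^3) ≤ 9·δ^3, i.e. δ^3 ≥ 4/(4+9) = 4/13.
Hence δ ≥ (4/13)^(1/3) ≈ 0.675.

0.675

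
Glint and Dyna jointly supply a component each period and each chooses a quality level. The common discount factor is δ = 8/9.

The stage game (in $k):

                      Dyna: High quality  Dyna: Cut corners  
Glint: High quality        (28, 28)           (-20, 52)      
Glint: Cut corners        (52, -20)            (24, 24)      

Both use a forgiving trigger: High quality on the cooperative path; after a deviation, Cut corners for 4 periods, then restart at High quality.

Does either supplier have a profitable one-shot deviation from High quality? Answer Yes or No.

Comparing payoff streams over the 5 periods until play realigns: cooperate → 28(1+δ+…+δ^4); deviate → 52 + 24(δ+…+δ^4).
Cooperation is sustained iff (28−24)(δ+…+δ^4) ≥ 52−28.
δ+…+δ^4 = 8/9·(1−(8/9)^4)/(1−8/9) = 3.0056, and (52−28)/(28−24) = 6.0000.
3.0056 < 6.0000, so cooperation is not sustainable.

Yes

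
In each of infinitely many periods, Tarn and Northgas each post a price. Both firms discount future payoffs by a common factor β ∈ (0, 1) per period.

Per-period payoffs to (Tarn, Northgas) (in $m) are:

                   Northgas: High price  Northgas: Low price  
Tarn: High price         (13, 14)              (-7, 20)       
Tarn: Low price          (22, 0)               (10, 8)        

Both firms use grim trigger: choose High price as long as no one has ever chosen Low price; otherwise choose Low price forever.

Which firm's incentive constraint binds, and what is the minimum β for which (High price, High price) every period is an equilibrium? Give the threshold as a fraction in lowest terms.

Tarn: cooperation gives 13 each period; deviation gives 22 once then 10 forever.
  13/(1−β) ≥ 22 + 10β/(1−β) ⇒ β ≥ 9/12 = 3/4.
Northgas: cooperation gives 14 each period; deviation gives 20 once then 8 forever.
  β ≥ 6/12 = 1/2.
Both must hold, so the binding constraint is Tarn's: β ≥ 3/4.

Tarn; β ≥ 3/4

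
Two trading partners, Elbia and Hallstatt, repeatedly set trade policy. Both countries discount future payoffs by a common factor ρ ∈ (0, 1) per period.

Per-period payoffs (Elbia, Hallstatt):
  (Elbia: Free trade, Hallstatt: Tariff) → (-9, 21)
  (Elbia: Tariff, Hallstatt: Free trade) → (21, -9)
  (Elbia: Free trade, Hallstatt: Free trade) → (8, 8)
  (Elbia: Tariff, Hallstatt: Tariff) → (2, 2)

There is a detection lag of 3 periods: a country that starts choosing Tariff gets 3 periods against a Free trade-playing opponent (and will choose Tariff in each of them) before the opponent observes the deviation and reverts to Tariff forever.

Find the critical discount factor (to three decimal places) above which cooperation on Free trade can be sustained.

The best deviation is to choose Tariff for all 3 undetected periods, earning 21 each, then 2 forever once detected.
Deviation value: 21(1−ρ^3)/(1−ρ) + 2ρ^3/(1−ρ); cooperation value: 8/(1−ρ).
IC: 8 ≥ 21(1−ρ^3) + 2ρ^3 = 21 − 19ρ^3.
So ρ^3 ≥ 13/19, giving ρ ≥ (13/19)^(1/3) ≈ 0.881.

0.881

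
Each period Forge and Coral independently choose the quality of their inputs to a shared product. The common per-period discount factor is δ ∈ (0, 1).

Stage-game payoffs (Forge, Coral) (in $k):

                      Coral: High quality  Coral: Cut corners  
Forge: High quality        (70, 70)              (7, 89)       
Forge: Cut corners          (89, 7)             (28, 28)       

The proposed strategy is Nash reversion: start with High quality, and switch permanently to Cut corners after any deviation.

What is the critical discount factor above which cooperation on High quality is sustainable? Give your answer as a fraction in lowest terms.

70/(1−δ) ≥ 89 + 28δ/(1−δ)
70 ≥ 89 − 61δ
δ ≥ 19/61.

19/61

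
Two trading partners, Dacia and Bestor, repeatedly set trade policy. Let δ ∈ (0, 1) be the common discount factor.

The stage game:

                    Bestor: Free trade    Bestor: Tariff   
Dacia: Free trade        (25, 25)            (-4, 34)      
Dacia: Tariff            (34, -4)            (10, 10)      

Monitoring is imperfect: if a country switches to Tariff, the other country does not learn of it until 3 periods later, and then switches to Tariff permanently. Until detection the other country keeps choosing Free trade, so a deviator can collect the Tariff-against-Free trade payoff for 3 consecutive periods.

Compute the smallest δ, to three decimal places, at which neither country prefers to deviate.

Deviating for the 3 undetected periods gains 34−25 = 9 per period over cooperation, then loses 25−10 = 15 per period forever once punishment starts.
Gain: 9(1 + δ + … + δ^2); loss: 15·δ^3/(1−δ).
No profitable deviation ⇔ 9(1−δ^3) ≤ 15·δ^3, i.e. δ^3 ≥ 9/(9+15) = 3/8.
Hence δ ≥ (3/8)^(1/3) ≈ 0.721.

0.721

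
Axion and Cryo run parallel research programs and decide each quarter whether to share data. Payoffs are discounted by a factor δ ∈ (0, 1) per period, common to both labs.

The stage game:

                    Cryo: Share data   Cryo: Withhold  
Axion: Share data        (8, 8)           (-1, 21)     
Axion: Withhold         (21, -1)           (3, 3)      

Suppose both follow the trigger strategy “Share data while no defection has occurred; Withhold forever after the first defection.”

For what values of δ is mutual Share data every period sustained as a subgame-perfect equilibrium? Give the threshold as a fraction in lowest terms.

Under grim trigger the critical discount factor is (T−C)/(T−P) with T = 21, C = 8, P = 3.
δ* = (21−8)/(21−3) = 13/18.

13/18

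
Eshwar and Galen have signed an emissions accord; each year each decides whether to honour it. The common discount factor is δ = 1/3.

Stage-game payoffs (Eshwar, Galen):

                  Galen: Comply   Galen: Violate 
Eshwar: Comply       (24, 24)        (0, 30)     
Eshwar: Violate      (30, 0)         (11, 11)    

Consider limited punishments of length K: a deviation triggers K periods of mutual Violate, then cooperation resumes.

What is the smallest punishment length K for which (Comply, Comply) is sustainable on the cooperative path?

Need Σ_{k=1}^{K} δ^k ≥ (30−24)/(24−11) = 0.4615 at δ = 1/3.
At K = 2 the sum is 0.4444 < 0.4615; at K = 3 it is 0.4815 ≥ 0.4615.
So the minimum punishment length is K = 3.

3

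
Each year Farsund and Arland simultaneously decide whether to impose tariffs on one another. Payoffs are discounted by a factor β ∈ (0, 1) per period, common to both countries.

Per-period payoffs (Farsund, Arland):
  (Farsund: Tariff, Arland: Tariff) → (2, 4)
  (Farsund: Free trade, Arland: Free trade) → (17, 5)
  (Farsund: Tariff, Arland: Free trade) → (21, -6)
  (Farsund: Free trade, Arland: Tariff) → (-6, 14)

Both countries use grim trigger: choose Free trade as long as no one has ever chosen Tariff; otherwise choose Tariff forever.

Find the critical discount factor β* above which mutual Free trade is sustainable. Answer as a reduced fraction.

Farsund: cooperation gives 17 each period; deviation gives 21 once then 2 forever.
  17/(1−β) ≥ 21 + 2β/(1−β) ⇒ β ≥ 4/19.
Arland: cooperation gives 5 each period; deviation gives 14 once then 4 forever.
  β ≥ 9/10.
Both must hold, so the binding constraint is Arland's: β ≥ 9/10.

9/10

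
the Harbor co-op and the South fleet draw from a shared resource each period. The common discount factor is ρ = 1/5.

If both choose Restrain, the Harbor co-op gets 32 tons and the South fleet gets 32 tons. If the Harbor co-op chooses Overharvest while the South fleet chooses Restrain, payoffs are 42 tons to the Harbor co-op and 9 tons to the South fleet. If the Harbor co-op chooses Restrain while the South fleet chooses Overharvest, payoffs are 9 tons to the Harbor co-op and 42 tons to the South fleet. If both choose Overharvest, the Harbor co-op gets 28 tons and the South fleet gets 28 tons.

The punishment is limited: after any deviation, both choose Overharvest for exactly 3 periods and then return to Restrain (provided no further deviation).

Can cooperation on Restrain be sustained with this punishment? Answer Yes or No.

No

IC: ρ+…+ρ^3 ≥ (42−32)/(32−28) = 5/2.
At ρ = 1/5: partial sum = 0.2480 < 2.5000. Cooperation not sustainable.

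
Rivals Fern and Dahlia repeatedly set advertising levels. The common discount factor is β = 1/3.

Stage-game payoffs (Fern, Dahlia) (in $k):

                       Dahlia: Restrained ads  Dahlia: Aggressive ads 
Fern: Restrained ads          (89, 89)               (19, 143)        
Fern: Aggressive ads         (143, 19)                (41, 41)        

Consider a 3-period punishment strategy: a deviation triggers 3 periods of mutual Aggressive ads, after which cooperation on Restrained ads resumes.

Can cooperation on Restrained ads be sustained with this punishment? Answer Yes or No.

Comparing payoff streams over the 4 periods until play realigns: cooperate → 89(1+β+…+β^3); deviate → 143 + 41(β+…+β^3).
Cooperation is sustained iff (89−41)(β+…+β^3) ≥ 143−89.
β+…+β^3 = 1/3·(1−(1/3)^3)/(1−1/3) = 0.4815, and (143−89)/(89−41) = 1.1250.
0.4815 < 1.1250, so cooperation is not sustainable.

No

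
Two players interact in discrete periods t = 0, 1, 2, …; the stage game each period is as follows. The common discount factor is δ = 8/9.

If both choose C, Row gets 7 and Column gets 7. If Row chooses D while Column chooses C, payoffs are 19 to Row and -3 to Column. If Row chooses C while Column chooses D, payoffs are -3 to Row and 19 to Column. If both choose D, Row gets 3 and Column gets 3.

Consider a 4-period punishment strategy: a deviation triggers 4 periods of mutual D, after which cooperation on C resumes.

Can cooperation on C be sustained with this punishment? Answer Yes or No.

Yes

IC: δ+…+δ^4 ≥ (19−7)/(7−3) = 3.
At δ = 8/9: partial sum = 3.0056 ≥ 3.0000. Cooperation sustainable.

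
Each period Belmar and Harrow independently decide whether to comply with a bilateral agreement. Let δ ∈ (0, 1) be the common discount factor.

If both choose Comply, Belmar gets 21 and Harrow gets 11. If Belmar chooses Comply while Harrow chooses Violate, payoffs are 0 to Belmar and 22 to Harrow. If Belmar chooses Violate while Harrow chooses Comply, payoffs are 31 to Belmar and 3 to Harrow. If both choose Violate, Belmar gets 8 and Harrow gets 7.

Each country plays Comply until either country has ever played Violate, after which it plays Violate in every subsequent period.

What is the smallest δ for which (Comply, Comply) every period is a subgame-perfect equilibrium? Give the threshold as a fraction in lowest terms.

11/15

For Belmar: deviation gain 31−21 = 10, per-period punishment loss 21−8 = 13. IC gives δ ≥ 10/23.
For Harrow: gain 11, loss 4 per period, so δ ≥ 11/15.
The tighter constraint is Harrow's, so cooperation needs δ ≥ 11/15.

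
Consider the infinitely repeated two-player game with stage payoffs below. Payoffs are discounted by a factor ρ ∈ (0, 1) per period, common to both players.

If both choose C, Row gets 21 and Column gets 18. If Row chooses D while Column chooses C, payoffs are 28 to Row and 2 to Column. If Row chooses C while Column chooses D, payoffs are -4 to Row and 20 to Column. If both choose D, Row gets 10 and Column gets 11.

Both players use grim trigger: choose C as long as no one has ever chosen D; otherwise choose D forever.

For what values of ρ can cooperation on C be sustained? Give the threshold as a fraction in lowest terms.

7/18

Row's threshold: (28−21)/(28−10) = 7/18.
Column's threshold: (20−18)/(20−11) = 2/9.
7/18 > 2/9, so Row binds and ρ* = 7/18.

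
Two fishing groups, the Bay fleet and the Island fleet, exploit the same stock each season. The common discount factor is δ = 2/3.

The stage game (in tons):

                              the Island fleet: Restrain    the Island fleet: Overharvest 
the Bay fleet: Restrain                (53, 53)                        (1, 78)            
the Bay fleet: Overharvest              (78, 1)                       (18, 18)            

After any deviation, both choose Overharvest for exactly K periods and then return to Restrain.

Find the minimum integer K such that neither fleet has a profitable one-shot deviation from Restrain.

2

IC: δ(1−δ^K)/(1−δ) ≥ (78−53)/(53−18) = 5/7.
With δ = 2/3: need 1 − δ^K ≥ 5/7·(1−2/3)/(2/3), i.e. δ^K ≤ 0.6429.
Since (2/3)^1 = 0.6667 and (2/3)^2 = 0.4444, the smallest such K is 2.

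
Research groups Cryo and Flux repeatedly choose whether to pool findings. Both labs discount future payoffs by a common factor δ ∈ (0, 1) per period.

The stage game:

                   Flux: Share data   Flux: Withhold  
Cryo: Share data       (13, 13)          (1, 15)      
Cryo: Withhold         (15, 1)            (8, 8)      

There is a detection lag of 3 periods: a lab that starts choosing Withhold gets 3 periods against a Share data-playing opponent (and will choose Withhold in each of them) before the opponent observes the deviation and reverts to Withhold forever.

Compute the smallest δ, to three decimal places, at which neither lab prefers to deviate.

0.659

A deviator earns 15 for 3 periods, then 8 forever; cooperating earns 13 forever. Multiplying the IC by (1−δ):
13 ≥ 15(1−δ^3) + 8δ^3, so 7·δ^3 ≥ 2 and δ^3 ≥ 2/7.
δ ≥ (2/7)^(1/3) ≈ 0.659.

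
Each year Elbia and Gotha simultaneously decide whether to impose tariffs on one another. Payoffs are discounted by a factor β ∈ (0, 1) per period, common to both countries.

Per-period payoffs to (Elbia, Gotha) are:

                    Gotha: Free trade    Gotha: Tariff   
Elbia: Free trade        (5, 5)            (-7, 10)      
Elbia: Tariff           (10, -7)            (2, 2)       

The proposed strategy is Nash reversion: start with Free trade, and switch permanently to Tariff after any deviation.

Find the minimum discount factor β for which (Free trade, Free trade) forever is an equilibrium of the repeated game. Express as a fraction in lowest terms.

Under grim trigger the critical discount factor is (T−C)/(T−P) with T = 10, C = 5, P = 2.
β* = (10−5)/(10−2) = 5/8.

5/8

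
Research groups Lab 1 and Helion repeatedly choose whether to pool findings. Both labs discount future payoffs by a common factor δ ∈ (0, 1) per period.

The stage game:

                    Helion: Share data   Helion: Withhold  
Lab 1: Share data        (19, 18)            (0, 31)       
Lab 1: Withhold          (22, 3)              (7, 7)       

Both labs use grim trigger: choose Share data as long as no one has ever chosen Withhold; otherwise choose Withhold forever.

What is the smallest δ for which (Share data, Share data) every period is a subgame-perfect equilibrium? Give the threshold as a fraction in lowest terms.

Lab 1: cooperation gives 19 each period; deviation gives 22 once then 7 forever.
  19/(1−δ) ≥ 22 + 7δ/(1−δ) ⇒ δ ≥ 3/15 = 1/5.
Helion: cooperation gives 18 each period; deviation gives 31 once then 7 forever.
  δ ≥ 13/24.
Both must hold, so the binding constraint is Helion's: δ ≥ 13/24.

13/24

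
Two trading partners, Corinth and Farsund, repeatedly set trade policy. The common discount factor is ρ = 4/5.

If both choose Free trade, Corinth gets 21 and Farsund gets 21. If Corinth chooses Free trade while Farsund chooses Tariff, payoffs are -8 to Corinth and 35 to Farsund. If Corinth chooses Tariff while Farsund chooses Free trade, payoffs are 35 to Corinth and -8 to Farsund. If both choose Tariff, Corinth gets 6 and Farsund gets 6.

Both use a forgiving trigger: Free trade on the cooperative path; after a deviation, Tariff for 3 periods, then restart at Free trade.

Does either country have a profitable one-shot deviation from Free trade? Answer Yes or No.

No

IC: ρ+…+ρ^3 ≥ (35−21)/(21−6) = 14/15.
At ρ = 4/5: partial sum = 1.9520 ≥ 0.9333. Cooperation sustainable.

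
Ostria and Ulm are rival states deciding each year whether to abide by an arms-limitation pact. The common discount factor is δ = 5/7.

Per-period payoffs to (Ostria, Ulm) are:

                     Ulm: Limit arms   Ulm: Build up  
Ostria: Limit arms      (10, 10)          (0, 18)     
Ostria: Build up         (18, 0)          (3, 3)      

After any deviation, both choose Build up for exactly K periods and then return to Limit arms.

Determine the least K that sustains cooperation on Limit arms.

IC: δ(1−δ^K)/(1−δ) ≥ (18−10)/(10−3) = 8/7.
With δ = 5/7: need 1 − δ^K ≥ 8/7·(1−5/7)/(5/7), i.e. δ^K ≤ 0.5429.
Since (5/7)^1 = 0.7143 and (5/7)^2 = 0.5102, the smallest such K is 2.

2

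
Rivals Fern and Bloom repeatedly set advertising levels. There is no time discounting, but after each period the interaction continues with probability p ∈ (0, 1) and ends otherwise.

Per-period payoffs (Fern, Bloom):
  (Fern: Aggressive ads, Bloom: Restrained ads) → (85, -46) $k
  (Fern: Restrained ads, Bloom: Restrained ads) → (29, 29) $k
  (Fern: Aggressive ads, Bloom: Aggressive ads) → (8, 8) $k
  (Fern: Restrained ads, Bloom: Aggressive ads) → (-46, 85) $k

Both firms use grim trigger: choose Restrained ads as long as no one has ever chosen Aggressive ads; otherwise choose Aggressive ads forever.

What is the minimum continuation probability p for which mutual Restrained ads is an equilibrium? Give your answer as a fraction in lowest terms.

With no time discounting, the continuation probability p plays the role of the discount factor.
Grim-trigger IC: 29/(1−p) ≥ 85 + 8p/(1−p) ⇒ p ≥ (85−29)/(85−8) = 8/11.

8/11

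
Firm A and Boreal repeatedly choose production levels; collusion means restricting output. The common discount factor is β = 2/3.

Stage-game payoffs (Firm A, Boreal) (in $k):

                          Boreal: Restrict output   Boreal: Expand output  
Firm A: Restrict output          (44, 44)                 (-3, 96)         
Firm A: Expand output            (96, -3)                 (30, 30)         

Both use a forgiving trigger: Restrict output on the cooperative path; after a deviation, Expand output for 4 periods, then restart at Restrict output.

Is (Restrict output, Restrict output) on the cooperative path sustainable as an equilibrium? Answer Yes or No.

IC: β+…+β^4 ≥ (96−44)/(44−30) = 26/7.
At β = 2/3: partial sum = 1.6049 < 3.7143. Cooperation not sustainable.

No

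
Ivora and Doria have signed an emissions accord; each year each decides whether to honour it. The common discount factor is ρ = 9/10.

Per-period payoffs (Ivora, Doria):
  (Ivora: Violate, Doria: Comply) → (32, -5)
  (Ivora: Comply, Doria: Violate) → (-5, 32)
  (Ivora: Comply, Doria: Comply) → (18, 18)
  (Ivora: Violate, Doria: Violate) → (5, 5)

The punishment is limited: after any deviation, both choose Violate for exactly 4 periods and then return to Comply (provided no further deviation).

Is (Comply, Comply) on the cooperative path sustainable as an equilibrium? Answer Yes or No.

Yes

Comparing payoff streams over the 5 periods until play realigns: cooperate → 18(1+ρ+…+ρ^4); deviate → 32 + 5(ρ+…+ρ^4).
Cooperation is sustained iff (18−5)(ρ+…+ρ^4) ≥ 32−18.
ρ+…+ρ^4 = 9/10·(1−(9/10)^4)/(1−9/10) = 3.0951, and (32−18)/(18−5) = 1.0769.
3.0951 ≥ 1.0769, so cooperation is sustainable.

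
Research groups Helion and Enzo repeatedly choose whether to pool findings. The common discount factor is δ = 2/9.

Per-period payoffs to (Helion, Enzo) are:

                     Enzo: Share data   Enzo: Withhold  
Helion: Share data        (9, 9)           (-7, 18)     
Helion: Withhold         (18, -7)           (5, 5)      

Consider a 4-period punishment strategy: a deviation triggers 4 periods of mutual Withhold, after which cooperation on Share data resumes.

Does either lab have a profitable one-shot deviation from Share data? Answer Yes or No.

Yes

IC: δ+…+δ^4 ≥ (18−9)/(9−5) = 9/4.
At δ = 2/9: partial sum = 0.2850 < 2.2500. Cooperation not sustainable.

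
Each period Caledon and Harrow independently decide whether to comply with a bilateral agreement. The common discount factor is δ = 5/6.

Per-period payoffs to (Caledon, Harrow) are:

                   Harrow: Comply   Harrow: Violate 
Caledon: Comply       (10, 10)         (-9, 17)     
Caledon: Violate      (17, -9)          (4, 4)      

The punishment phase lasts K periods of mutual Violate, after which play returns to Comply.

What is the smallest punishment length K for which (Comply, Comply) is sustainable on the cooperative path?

No profitable deviation requires (10−4)(δ+…+δ^K) ≥ 17−10, i.e. δ+…+δ^K ≥ 7/6 ≈ 1.1667.
With δ = 5/6, the partial sums are K=1: 0.8333, K=2: 1.5278.
K = 2 is the first length at which the sum reaches 1.1667.

2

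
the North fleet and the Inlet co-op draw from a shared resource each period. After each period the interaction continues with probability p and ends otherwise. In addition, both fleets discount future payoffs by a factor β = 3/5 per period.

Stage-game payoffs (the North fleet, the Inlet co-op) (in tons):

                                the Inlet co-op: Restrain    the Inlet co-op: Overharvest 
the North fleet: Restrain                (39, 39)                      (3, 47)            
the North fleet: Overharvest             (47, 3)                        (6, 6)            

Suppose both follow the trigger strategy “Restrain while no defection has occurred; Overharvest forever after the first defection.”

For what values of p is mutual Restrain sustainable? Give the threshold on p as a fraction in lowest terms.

Expected continuation weight on next period's payoff is β·p = 3/5·p, which plays the role of the discount factor.
Cooperation requires 3/5·p ≥ (47−39)/(47−6) = 8/41, hence p ≥ 40/123.

40/123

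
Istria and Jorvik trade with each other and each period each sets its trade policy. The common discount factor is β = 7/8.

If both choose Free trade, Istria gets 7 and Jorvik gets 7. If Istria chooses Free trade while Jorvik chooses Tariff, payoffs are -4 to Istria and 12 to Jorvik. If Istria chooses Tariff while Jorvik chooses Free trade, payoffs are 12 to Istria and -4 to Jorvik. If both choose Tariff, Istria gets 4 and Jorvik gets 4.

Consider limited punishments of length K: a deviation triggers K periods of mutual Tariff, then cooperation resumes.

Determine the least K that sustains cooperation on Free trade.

3

Need Σ_{k=1}^{K} β^k ≥ (12−7)/(7−4) = 1.6667 at β = 7/8.
At K = 2 the sum is 1.6406 < 1.6667; at K = 3 it is 2.3105 ≥ 1.6667.
So the minimum punishment length is K = 3.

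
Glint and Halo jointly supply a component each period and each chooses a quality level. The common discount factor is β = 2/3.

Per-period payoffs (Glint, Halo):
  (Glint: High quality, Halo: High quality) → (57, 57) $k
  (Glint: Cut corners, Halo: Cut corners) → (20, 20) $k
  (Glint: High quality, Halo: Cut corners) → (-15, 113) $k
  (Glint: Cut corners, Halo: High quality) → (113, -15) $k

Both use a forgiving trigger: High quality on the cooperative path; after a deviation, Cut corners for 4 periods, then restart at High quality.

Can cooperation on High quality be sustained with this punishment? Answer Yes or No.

Yes

A one-shot deviation gives 113 now, then 20 for 4 periods, then back to 57.
Gain from deviating: (113−57) today; loss: (57−20) in each of the next 4 periods.
No-deviation condition: (57−20)(β+…+β^4) ≥ 113−57, i.e. β+…+β^4 ≥ 56/37.
At β = 2/3: β+…+β^4 = 1.6049 ≥ 1.5135.
So cooperation is sustainable.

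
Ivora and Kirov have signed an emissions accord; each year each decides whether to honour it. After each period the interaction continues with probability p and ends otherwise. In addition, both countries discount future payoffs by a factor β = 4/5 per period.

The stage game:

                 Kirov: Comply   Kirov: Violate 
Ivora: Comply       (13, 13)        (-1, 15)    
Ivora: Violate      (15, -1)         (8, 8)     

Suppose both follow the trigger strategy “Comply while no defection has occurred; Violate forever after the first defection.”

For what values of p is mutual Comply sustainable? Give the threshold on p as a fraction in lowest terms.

5/14

With continuation probability p and discount β, the effective per-period discount factor is βp.
Grim-trigger IC: βp ≥ (15−13)/(15−8) = 2/7.
So p ≥ (2/7)/(4/5) = 5/14.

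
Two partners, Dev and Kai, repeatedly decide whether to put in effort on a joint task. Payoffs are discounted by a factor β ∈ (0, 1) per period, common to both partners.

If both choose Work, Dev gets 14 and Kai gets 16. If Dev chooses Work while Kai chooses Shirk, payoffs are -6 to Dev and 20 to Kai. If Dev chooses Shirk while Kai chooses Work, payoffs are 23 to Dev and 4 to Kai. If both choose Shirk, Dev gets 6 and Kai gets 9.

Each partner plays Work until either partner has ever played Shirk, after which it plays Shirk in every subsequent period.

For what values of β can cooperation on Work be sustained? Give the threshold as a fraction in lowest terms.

9/17

Dev's threshold: (23−14)/(23−6) = 9/17.
Kai's threshold: (20−16)/(20−9) = 4/11.
9/17 > 4/11, so Dev binds and β* = 9/17.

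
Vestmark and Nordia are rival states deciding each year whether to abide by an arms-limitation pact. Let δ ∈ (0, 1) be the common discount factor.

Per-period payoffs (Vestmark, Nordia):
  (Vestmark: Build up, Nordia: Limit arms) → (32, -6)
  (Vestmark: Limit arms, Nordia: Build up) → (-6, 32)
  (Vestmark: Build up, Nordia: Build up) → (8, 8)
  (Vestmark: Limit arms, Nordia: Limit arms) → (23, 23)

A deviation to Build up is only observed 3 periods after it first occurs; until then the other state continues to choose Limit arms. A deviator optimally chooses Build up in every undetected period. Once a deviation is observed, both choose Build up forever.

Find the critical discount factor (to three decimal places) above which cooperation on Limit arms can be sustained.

The best deviation is to choose Build up for all 3 undetected periods, earning 32 each, then 8 forever once detected.
Deviation value: 32(1−δ^3)/(1−δ) + 8δ^3/(1−δ); cooperation value: 23/(1−δ).
IC: 23 ≥ 32(1−δ^3) + 8δ^3 = 32 − 24δ^3.
So δ^3 ≥ 9/24 = 3/8, giving δ ≥ (3/8)^(1/3) ≈ 0.721.

0.721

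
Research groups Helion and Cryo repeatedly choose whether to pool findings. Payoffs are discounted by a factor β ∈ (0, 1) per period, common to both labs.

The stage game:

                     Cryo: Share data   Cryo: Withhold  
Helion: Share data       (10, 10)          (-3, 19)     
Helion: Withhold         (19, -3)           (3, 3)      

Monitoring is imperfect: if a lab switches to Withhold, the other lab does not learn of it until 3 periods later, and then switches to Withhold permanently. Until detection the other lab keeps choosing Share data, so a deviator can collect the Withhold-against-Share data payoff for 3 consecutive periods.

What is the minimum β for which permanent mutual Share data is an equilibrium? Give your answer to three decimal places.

0.825

A deviator earns 19 for 3 periods, then 3 forever; cooperating earns 10 forever. Multiplying the IC by (1−β):
10 ≥ 19(1−β^3) + 3β^3, so 16·β^3 ≥ 9 and β^3 ≥ 9/16.
β ≥ (9/16)^(1/3) ≈ 0.825.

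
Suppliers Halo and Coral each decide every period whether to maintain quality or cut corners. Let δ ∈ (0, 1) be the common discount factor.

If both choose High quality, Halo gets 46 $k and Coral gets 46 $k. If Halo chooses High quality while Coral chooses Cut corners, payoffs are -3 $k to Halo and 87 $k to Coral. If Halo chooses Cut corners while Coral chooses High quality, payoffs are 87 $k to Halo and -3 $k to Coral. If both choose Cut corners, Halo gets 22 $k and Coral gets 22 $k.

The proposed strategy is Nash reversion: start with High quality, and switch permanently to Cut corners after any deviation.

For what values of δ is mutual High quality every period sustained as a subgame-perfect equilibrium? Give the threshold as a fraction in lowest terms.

Under grim trigger the critical discount factor is (T−C)/(T−P) with T = 87, C = 46, P = 22.
δ* = (87−46)/(87−22) = 41/65.

41/65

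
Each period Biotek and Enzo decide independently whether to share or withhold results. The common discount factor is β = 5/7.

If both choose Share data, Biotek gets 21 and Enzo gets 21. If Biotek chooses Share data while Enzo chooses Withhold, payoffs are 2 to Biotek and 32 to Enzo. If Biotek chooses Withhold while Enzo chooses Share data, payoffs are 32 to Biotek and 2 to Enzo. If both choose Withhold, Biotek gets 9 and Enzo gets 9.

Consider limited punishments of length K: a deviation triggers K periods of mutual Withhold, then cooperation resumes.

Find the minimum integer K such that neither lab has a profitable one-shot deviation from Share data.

IC: β(1−β^K)/(1−β) ≥ (32−21)/(21−9) = 11/12.
With β = 5/7: need 1 − β^K ≥ 11/12·(1−5/7)/(5/7), i.e. β^K ≤ 0.6333.
Since (5/7)^1 = 0.7143 and (5/7)^2 = 0.5102, the smallest such K is 2.

2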